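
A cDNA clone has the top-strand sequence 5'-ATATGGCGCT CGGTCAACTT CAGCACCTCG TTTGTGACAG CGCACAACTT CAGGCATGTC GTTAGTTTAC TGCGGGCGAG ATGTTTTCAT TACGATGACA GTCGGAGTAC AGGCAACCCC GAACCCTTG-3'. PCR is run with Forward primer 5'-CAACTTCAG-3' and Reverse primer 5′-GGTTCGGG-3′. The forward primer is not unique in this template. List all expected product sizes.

111 bp, 81 bp

The forward primer CAACTTCAG matches the top strand at positions 15–23, 45–53.
The reverse primer's reverse complement is CCCGAACC, matching at positions 118–125.
Each forward site pairs with the reverse site to give a product ending at position 125: sizes 111, 81 bp.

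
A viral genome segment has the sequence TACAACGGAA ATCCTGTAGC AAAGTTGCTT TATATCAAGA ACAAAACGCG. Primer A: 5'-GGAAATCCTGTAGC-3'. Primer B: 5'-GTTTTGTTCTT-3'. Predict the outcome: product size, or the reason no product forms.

Primer A (GGAAATCCTGTAGC) matches the top strand at positions 7–20; it acts as a forward primer.
Primer B's reverse complement is AAGAACAAAAC, matching the top strand at positions 37–47; it acts as a reverse primer.
The 3' ends face each other across positions 7–47, giving a 41 bp product.

Yes — a 41 bp product.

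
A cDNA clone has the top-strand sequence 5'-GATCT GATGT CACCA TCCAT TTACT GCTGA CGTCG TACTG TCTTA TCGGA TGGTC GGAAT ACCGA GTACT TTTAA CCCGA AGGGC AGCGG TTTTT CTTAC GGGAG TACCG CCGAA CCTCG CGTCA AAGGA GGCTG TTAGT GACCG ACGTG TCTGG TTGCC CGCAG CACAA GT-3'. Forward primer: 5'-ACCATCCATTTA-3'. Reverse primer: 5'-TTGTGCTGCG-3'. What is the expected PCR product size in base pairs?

159 bp

Scanning the template, ACCATCCATTTA occurs at positions 12–23; this primer anneals to the bottom strand there with its 3' end pointing downstream.
The reverse primer's reverse complement is CGCAGCACAA, which matches the template at positions 161–170.
The product runs from position 12 to position 170, so its length is 170 − 12 + 1 = 159 bp.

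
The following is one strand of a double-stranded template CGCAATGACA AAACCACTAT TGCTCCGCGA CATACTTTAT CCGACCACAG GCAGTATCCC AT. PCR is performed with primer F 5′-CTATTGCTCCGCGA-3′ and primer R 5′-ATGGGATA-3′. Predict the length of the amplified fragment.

Scanning the template, CTATTGCTCCGCGA occurs at positions 17–30; this primer anneals to the bottom strand there with its 3' end pointing downstream.
Taking the reverse complement of ATGGGATA gives TATCCCAT, found at positions 55–62 on the template; the primer anneals here to the top strand with its 3' end pointing upstream.
Amplicon spans positions 17–62: 46 bp.

46 bp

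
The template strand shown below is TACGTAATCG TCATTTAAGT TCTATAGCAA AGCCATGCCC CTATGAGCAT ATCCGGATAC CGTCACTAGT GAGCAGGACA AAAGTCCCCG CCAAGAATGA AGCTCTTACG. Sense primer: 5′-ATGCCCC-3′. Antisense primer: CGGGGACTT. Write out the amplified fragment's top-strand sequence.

5'-ATGCCCCTATGAGCATATCCGGATACCGTCACTAGTGAGCAGGACAAAAGTCCCCG-3'

Forward primer ATGCCCC is found on the top strand at positions 35–41.
Reverse complement of the reverse primer: AAGTCCCCG. This occurs on the top strand at positions 82–90.
The product is the template from position 35 through 90 (56 bp).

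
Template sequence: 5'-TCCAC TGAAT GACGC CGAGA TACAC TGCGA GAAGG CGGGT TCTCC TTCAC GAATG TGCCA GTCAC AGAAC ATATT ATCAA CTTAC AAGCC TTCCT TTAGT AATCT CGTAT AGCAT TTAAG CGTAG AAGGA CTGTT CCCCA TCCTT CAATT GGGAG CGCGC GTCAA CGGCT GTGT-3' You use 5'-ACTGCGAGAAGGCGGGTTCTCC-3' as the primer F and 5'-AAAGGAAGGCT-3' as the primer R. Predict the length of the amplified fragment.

74 bp

Forward primer ACTGCGAGAAGGCGGGTTCTCC is found on the top strand at positions 24–45.
Reverse complement of the reverse primer: AGCCTTCCTTT. This occurs on the top strand at positions 87–97.
The product runs from position 24 to position 97, so its length is 97 − 24 + 1 = 74 bp.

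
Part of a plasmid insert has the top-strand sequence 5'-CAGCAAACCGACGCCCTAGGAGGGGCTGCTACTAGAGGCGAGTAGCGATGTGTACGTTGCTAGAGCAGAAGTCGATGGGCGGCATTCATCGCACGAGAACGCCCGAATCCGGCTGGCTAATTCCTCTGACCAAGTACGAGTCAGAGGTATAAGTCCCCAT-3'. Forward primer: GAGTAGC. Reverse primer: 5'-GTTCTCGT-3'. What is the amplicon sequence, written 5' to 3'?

5'-GAGTAGCGATGTGTACGTTGCTAGAGCAGAAGTCGATGGGCGGCATTCATCGCACGAGAAC-3'

Forward primer GAGTAGC is found on the top strand at positions 40–46.
The reverse primer's reverse complement is ACGAGAAC, which matches the template at positions 93–100.
The product is the template from position 40 through 100 (61 bp).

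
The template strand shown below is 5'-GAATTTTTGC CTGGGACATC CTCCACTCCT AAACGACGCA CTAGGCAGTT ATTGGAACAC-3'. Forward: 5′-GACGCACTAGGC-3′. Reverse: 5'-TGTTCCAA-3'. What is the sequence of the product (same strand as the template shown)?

The forward primer matches the template at positions 35–46.
Reverse complement of the reverse primer: TTGGAACA. This occurs on the top strand at positions 52–59.
The product is the template from position 35 through 59 (25 bp).

5'-GACGCACTAGGCAGTTATTGGAACA-3'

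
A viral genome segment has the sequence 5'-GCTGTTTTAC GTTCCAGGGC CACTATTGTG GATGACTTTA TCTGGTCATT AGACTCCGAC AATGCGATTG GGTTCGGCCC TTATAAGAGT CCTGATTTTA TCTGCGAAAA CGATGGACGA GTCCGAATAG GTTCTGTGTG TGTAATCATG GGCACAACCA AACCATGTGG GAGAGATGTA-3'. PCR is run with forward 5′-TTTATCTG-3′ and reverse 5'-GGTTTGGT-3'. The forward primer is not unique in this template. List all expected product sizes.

The forward primer TTTATCTG matches the top strand at positions 37–44, 97–104.
The reverse primer's reverse complement is ACCAAACC, matching at positions 157–164.
Each forward site pairs with the reverse site to give a product ending at position 164: sizes 128, 68 bp.

128 bp, 68 bp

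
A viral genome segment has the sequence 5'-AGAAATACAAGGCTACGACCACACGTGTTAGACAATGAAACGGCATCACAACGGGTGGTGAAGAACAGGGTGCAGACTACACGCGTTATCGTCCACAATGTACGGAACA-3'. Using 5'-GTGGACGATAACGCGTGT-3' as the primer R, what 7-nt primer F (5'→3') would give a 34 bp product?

5'-GAACAGG-3'

The reverse primer's reverse complement ACACGCGTTATCGTCCAC matches the template at positions 79–96, so the product ends at position 96.
A 34 bp product then starts at position 96 − 34 + 1 = 63.
The forward primer is identical to the top strand there: GAACAGG.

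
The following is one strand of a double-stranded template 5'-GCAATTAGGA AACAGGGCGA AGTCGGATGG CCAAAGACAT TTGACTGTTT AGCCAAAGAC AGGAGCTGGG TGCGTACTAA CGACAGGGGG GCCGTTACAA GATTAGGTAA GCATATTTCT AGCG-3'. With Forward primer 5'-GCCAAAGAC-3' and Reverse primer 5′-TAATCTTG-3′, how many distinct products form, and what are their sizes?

The forward primer GCCAAAGAC matches the top strand at positions 30–38, 52–60.
The reverse primer's reverse complement is CAAGATTA, matching at positions 98–105.
Each forward site pairs with the reverse site to give a product ending at position 105: sizes 76, 54 bp.

Two products: 76 bp, 54 bp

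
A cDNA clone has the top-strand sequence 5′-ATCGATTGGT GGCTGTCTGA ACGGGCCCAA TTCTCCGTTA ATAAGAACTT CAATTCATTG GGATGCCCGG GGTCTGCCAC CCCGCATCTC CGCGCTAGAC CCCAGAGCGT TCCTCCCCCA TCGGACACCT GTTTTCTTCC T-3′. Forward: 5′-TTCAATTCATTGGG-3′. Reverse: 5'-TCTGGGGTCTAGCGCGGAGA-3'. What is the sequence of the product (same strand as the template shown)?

Scanning the template, TTCAATTCATTGGG occurs at positions 49–62; this primer anneals to the bottom strand there with its 3' end pointing downstream.
The reverse primer's reverse complement is TCTCCGCGCTAGACCCCAGA, which matches the template at positions 87–106.
The product is the template from position 49 through 106 (58 bp).

5'-TTCAATTCATTGGGATGCCCGGGGTCTGCCACCCCGCATCTCCGCGCTAGACCCCAGA-3'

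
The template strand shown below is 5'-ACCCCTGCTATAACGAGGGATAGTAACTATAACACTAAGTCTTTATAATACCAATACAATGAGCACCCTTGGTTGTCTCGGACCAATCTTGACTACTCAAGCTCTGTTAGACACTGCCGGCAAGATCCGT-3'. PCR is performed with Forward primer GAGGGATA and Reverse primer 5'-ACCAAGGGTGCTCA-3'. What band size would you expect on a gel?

The forward primer matches the template at positions 15–22.
Taking the reverse complement of ACCAAGGGTGCTCA gives TGAGCACCCTTGGT, found at positions 60–73 on the template; the primer anneals here to the top strand with its 3' end pointing upstream.
The product runs from position 15 to position 73, so its length is 73 − 15 + 1 = 59 bp.

59 bp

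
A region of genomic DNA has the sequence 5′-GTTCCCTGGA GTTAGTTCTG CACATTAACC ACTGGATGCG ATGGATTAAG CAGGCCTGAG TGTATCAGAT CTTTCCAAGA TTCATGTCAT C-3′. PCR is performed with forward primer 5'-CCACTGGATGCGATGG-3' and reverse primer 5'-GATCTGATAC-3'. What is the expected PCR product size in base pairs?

Scanning the template, CCACTGGATGCGATGG occurs at positions 29–44; this primer anneals to the bottom strand there with its 3' end pointing downstream.
Reverse complement of the reverse primer: GTATCAGATC. This occurs on the top strand at positions 62–71.
Amplicon spans positions 29–71: 43 bp.

43 bp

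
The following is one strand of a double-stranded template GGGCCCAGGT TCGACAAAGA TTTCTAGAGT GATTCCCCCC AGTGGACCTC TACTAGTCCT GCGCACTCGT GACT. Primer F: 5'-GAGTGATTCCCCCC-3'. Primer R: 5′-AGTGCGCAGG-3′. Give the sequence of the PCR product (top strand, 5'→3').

5'-GAGTGATTCCCCCCAGTGGACCTCTACTAGTCCTGCGCACT-3'

The forward primer matches the template at positions 27–40.
Reverse complement of the reverse primer: CCTGCGCACT. This occurs on the top strand at positions 58–67.
The product is the template from position 27 through 67 (41 bp).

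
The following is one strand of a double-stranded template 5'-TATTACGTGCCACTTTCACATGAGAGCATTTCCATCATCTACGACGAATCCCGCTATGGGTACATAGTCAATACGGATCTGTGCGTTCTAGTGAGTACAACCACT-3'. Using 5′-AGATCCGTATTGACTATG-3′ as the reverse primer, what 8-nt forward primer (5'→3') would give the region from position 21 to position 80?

The reverse primer's reverse complement CATAGTCAATACGGATCT matches the template at positions 63–80; the product starts at position 21.
The forward primer is identical to the top strand over positions 21–28: TGAGAGCA.

5'-TGAGAGCA-3'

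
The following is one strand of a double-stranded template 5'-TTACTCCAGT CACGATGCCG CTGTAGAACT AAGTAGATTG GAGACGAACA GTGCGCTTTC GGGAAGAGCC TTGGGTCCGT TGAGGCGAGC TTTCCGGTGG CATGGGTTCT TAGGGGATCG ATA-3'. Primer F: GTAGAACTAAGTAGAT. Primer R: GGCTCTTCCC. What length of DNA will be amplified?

48 bp

Forward primer GTAGAACTAAGTAGAT is found on the top strand at positions 23–38.
Taking the reverse complement of GGCTCTTCCC gives GGGAAGAGCC, found at positions 61–70 on the template; the primer anneals here to the top strand with its 3' end pointing upstream.
Product length = (reverse-primer end) − (forward-primer start) + 1 = 70 − 23 + 1 = 48 bp.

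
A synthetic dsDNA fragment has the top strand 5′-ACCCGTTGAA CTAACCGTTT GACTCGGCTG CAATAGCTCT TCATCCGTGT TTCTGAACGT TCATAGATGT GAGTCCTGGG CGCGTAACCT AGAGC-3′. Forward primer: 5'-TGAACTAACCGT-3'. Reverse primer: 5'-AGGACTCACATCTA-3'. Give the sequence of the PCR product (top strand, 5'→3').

5'-TGAACTAACCGTTTGACTCGGCTGCAATAGCTCTTCATCCGTGTTTCTGAACGTTCATAGATGTGAGTCCT-3'

Scanning the template, TGAACTAACCGT occurs at positions 7–18; this primer anneals to the bottom strand there with its 3' end pointing downstream.
Taking the reverse complement of AGGACTCACATCTA gives TAGATGTGAGTCCT, found at positions 64–77 on the template; the primer anneals here to the top strand with its 3' end pointing upstream.
The product is the template from position 7 through 77 (71 bp).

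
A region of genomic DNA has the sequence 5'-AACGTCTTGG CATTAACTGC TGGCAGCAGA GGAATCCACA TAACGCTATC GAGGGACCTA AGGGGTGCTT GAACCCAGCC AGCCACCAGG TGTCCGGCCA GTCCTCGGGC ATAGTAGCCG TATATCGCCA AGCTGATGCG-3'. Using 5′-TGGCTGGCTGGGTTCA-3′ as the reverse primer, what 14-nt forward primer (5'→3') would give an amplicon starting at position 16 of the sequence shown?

5'-ACTGCTGGCAGCAG-3'

The reverse primer's reverse complement TGAACCCAGCCAGCCA matches the template at positions 70–85; the product starts at position 16.
The forward primer is identical to the top strand over positions 16–29: ACTGCTGGCAGCAG.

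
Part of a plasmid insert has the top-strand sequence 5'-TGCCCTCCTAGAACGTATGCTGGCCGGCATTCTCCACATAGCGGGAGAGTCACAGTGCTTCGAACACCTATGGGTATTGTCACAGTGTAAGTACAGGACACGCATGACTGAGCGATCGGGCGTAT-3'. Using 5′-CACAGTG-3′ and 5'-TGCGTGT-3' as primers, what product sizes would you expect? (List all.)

The forward primer CACAGTG matches the top strand at positions 51–57, 81–87.
The reverse primer's reverse complement is ACACGCA, matching at positions 98–104.
Each forward site pairs with the reverse site to give a product ending at position 104: sizes 54, 24 bp.

54 bp, 24 bp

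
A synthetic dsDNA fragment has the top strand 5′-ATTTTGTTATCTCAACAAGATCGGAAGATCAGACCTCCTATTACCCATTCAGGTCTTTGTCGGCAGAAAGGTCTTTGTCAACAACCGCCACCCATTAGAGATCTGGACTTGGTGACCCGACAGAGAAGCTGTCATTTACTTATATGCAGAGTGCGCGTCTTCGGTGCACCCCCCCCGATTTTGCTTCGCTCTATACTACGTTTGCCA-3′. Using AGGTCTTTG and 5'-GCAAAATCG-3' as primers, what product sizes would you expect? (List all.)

The forward primer AGGTCTTTG matches the top strand at positions 51–59, 69–77.
The reverse primer's reverse complement is CGATTTTGC, matching at positions 176–184.
Each forward site pairs with the reverse site to give a product ending at position 184: sizes 134, 116 bp.

134 bp, 116 bp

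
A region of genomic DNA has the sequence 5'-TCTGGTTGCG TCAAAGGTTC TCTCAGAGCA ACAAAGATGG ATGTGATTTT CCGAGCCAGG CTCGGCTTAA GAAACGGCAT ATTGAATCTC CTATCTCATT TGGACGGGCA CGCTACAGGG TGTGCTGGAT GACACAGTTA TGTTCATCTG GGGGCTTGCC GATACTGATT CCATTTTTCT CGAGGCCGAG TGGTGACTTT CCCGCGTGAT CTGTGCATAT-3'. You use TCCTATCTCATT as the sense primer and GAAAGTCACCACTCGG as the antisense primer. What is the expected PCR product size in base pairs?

113 bp

The forward primer matches the template at positions 89–100.
The reverse primer's reverse complement is CCGAGTGGTGACTTTC, which matches the template at positions 186–201.
Product length = (reverse-primer end) − (forward-primer start) + 1 = 201 − 89 + 1 = 113 bp.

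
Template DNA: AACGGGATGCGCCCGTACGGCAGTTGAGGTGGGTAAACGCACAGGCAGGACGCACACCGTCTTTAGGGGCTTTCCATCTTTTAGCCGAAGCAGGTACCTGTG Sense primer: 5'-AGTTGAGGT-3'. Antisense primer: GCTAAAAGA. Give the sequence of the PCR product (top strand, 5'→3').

Forward primer AGTTGAGGT is found on the top strand at positions 22–30.
The reverse primer's reverse complement is TCTTTTAGC, which matches the template at positions 77–85.
The product is the template from position 22 through 85 (64 bp).

5'-AGTTGAGGTGGGTAAACGCACAGGCAGGACGCACACCGTCTTTAGGGGCTTTCCATCTTTTAGC-3'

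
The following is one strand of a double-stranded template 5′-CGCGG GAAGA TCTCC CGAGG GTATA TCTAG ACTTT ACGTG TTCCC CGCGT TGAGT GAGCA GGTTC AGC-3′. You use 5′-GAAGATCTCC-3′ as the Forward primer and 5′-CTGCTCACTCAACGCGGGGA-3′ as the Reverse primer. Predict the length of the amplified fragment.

Scanning the template, GAAGATCTCC occurs at positions 6–15; this primer anneals to the bottom strand there with its 3' end pointing downstream.
The reverse primer's reverse complement is TCCCCGCGTTGAGTGAGCAG, which matches the template at positions 42–61.
Product length = (reverse-primer end) − (forward-primer start) + 1 = 61 − 6 + 1 = 56 bp.

56 bp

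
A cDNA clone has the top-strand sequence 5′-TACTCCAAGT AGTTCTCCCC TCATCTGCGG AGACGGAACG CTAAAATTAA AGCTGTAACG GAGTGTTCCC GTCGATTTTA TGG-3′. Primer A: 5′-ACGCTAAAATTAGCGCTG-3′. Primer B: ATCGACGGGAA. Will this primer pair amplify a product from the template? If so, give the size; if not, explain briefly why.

No product — primer A has no binding site in the template.

Primer A (ACGCTAAAATTAGCGCTG) does not match the top strand, and its reverse complement CAGCGCTAATTTTAGCGT does not match either.
With no annealing site for primer A, no amplification occurs.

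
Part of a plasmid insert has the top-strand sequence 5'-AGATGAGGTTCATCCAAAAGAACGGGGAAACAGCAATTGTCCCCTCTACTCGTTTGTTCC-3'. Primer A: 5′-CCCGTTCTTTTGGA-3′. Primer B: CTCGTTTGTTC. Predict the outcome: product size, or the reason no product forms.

No product — the primers' 3' ends point away from each other.

Primer A (CCCGTTCTTTTGGA) has reverse complement TCCAAAAGAACGGG, which matches the top strand at positions 13–26; primer A anneals to the top strand there with its 3' end pointing upstream toward position 13.
Primer B (CTCGTTTGTTC) matches the top strand directly at positions 49–59; it anneals to the bottom strand with its 3' end pointing downstream toward position 59.
The 3' ends diverge (primer A extends toward position 1, primer B toward position 60), so the primers never converge on a shared product.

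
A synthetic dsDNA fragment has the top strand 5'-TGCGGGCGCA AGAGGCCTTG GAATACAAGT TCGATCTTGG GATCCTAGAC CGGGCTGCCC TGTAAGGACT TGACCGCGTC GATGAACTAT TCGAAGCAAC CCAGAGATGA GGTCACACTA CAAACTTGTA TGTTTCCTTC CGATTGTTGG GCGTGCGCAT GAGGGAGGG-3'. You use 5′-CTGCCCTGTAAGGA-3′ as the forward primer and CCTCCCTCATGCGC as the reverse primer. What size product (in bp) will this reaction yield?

The forward primer matches the template at positions 55–68.
The reverse primer's reverse complement is GCGCATGAGGGAGG, which matches the template at positions 155–168.
Amplicon spans positions 55–168: 114 bp.

114 bp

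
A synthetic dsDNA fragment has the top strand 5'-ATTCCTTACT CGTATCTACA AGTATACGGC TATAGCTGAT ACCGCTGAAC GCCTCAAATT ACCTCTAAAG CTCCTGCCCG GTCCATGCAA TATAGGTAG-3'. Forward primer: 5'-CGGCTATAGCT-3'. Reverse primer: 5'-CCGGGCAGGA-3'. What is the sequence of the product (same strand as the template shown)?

5'-CGGCTATAGCTGATACCGCTGAACGCCTCAAATTACCTCTAAAGCTCCTGCCCGG-3'

The forward primer matches the template at positions 27–37.
Reverse complement of the reverse primer: TCCTGCCCGG. This occurs on the top strand at positions 72–81.
The product is the template from position 27 through 81 (55 bp).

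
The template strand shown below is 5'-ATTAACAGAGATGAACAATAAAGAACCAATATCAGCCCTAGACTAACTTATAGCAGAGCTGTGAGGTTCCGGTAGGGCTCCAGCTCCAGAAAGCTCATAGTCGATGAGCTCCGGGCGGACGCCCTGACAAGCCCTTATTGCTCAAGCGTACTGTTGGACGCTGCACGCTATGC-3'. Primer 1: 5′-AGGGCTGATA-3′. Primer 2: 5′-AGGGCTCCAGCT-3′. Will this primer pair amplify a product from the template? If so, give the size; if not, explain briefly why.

Primer 1 (AGGGCTGATA) has reverse complement TATCAGCCCT, which matches the top strand at positions 30–39; primer 1 anneals to the top strand there with its 3' end pointing upstream toward position 30.
Primer 2 (AGGGCTCCAGCT) matches the top strand directly at positions 74–85; it anneals to the bottom strand with its 3' end pointing downstream toward position 85.
The 3' ends diverge (primer 1 extends toward position 1, primer 2 toward position 173), so the primers never converge on a shared product.

No product — the primers' 3' ends point away from each other.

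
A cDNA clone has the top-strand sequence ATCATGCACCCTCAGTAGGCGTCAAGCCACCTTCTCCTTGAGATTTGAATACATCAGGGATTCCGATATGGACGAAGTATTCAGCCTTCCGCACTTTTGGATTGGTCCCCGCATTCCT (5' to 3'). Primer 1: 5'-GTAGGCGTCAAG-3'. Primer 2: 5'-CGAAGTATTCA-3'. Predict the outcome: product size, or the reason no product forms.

No product — both primers anneal to the same strand and extend in the same direction.

Primer 1 (GTAGGCGTCAAG) matches the top strand at positions 15–26 (3' end points downstream).
Primer 2 (CGAAGTATTCA) also matches the top strand directly, at positions 73–83 — its reverse complement TGAATACTTCG is not present.
Both primers anneal to the bottom strand with 3' ends pointing the same way, so neither can prime synthesis back toward the other.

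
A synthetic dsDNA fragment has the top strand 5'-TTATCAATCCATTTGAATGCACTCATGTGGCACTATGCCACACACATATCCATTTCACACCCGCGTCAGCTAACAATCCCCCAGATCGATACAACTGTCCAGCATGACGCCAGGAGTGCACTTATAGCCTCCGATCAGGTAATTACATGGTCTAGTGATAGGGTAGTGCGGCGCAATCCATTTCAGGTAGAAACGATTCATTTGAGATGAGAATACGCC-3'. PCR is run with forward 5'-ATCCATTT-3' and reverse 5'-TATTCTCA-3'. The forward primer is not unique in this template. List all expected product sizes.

The forward primer ATCCATTT matches the top strand at positions 7–14, 48–55, 176–183.
The reverse primer's reverse complement is TGAGAATA, matching at positions 208–215.
Each forward site pairs with the reverse site to give a product ending at position 215: sizes 209, 168, 40 bp.

209 bp, 168 bp, 40 bp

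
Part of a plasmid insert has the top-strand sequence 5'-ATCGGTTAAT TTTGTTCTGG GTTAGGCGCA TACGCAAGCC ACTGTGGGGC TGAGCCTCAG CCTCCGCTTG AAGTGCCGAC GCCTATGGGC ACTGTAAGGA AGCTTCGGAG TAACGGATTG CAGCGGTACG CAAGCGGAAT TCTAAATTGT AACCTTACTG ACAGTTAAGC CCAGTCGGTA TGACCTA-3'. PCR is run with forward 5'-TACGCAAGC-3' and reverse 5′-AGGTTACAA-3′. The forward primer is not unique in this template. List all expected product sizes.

125 bp, 29 bp

The forward primer TACGCAAGC matches the top strand at positions 31–39, 127–135.
The reverse primer's reverse complement is TTGTAACCT, matching at positions 147–155.
Each forward site pairs with the reverse site to give a product ending at position 155: sizes 125, 29 bp.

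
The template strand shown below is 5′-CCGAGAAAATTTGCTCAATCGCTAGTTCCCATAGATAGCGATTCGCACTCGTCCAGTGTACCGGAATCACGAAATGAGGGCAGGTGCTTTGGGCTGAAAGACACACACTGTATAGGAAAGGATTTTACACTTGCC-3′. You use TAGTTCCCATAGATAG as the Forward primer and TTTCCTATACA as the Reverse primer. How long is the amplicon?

97 bp

Forward primer TAGTTCCCATAGATAG is found on the top strand at positions 23–38.
Taking the reverse complement of TTTCCTATACA gives TGTATAGGAAA, found at positions 109–119 on the template; the primer anneals here to the top strand with its 3' end pointing upstream.
The product runs from position 23 to position 119, so its length is 119 − 23 + 1 = 97 bp.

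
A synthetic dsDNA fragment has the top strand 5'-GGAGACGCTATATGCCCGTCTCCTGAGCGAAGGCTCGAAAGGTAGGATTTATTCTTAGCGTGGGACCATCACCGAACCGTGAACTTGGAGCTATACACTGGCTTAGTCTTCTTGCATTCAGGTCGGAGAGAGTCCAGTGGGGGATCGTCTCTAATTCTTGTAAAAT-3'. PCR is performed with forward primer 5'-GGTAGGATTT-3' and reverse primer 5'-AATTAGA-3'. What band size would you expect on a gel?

116 bp

Scanning the template, GGTAGGATTT occurs at positions 41–50; this primer anneals to the bottom strand there with its 3' end pointing downstream.
Reverse complement of the reverse primer: TCTAATT. This occurs on the top strand at positions 150–156.
Amplicon spans positions 41–156: 116 bp.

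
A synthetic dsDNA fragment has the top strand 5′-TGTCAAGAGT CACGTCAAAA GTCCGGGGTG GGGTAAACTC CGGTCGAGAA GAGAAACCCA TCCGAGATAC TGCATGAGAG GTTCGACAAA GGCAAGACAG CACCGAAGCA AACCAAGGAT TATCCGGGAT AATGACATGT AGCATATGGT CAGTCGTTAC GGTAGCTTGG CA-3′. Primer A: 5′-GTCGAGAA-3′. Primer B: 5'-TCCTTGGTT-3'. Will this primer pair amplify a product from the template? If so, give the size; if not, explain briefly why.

Primer A (GTCGAGAA) matches the top strand at positions 43–50; it acts as a forward primer.
Primer B's reverse complement is AACCAAGGA, matching the top strand at positions 111–119; it acts as a reverse primer.
The 3' ends face each other across positions 43–119, giving a 77 bp product.

Yes — a 77 bp product.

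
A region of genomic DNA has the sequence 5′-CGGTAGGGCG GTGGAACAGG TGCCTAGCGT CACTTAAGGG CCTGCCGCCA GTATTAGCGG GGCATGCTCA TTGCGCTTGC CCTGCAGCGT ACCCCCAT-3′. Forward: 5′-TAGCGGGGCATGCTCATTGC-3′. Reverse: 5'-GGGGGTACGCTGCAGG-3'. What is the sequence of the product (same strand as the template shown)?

5'-TAGCGGGGCATGCTCATTGCGCTTGCCCTGCAGCGTACCCCC-3'

The forward primer matches the template at positions 55–74.
Taking the reverse complement of GGGGGTACGCTGCAGG gives CCTGCAGCGTACCCCC, found at positions 81–96 on the template; the primer anneals here to the top strand with its 3' end pointing upstream.
The product is the template from position 55 through 96 (42 bp).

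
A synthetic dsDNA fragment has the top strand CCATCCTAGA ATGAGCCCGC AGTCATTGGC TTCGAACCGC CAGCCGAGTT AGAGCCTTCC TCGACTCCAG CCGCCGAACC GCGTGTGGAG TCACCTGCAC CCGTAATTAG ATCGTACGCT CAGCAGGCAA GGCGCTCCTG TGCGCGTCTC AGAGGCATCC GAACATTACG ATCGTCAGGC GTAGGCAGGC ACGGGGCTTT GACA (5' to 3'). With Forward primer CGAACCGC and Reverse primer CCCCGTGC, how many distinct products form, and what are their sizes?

Two products: 164 bp, 122 bp

The forward primer CGAACCGC matches the top strand at positions 33–40, 75–82.
The reverse primer's reverse complement is GCACGGGG, matching at positions 189–196.
Each forward site pairs with the reverse site to give a product ending at position 196: sizes 164, 122 bp.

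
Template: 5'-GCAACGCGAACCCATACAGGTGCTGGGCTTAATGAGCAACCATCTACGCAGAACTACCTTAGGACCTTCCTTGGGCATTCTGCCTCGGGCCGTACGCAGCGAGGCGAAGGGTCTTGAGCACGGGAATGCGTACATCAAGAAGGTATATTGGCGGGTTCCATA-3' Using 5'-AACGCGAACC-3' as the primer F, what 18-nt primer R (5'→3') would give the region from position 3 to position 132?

The product's 3' end on the top strand is position 132.
The reverse primer anneals to the top strand over positions 115–132, i.e. to TGAGCACGGGAATGCGTA.
Its sequence written 5'→3' is the reverse complement: TACGCATTCCCGTGCTCA.

5'-TACGCATTCCCGTGCTCA-3'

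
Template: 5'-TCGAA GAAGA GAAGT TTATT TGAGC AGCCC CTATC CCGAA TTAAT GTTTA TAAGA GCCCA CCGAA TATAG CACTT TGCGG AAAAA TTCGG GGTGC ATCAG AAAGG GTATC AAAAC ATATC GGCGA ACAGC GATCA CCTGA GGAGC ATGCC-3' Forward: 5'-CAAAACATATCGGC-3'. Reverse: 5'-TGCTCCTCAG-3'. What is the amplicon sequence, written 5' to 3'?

The forward primer matches the template at positions 110–123.
Taking the reverse complement of TGCTCCTCAG gives CTGAGGAGCA, found at positions 137–146 on the template; the primer anneals here to the top strand with its 3' end pointing upstream.
The product is the template from position 110 through 146 (37 bp).

5'-CAAAACATATCGGCGAACAGCGATCACCTGAGGAGCA-3'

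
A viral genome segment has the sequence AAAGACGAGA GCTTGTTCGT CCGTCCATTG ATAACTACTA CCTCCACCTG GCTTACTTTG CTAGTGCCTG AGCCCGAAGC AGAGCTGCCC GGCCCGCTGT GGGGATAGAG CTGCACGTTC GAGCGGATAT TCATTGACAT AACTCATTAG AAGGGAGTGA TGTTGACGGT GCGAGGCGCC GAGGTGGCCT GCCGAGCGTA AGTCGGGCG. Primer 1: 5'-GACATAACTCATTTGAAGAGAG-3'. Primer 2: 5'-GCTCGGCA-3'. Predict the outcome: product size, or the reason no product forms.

Primer 1 (GACATAACTCATTTGAAGAGAG) does not match the top strand, and its reverse complement CTCTCTTCAAATGAGTTATGTC does not match either.
With no annealing site for primer 1, no amplification occurs.

No product — primer 1 has no binding site in the template.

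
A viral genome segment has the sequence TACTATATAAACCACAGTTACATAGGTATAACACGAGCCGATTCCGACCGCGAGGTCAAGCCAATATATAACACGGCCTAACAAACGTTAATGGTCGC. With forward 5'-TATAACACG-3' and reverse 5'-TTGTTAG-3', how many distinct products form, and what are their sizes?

The forward primer TATAACACG matches the top strand at positions 27–35, 67–75.
The reverse primer's reverse complement is CTAACAA, matching at positions 78–84.
Each forward site pairs with the reverse site to give a product ending at position 84: sizes 58, 18 bp.

Two products: 58 bp, 18 bp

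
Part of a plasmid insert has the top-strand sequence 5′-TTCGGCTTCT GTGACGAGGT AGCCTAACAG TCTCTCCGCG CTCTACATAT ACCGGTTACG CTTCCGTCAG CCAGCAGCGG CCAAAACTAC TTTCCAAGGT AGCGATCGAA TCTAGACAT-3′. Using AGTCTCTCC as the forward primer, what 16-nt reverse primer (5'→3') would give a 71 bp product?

The forward primer binds at positions 29–37, so a 71 bp product ends at position 29 + 71 − 1 = 99.
The reverse primer anneals to the top strand over positions 84–99, i.e. to AAACTACTTTCCAAGG.
Its sequence written 5'→3' is the reverse complement: CCTTGGAAAGTAGTTT.

5'-CCTTGGAAAGTAGTTT-3'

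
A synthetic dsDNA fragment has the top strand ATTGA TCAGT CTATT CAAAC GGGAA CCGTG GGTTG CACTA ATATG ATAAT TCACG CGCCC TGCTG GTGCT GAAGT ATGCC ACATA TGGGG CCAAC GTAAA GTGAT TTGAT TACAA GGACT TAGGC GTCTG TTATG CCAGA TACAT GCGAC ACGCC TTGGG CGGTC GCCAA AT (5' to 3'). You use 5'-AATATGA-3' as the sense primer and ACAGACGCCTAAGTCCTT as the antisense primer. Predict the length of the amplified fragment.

92 bp

The forward primer matches the template at positions 40–46.
The reverse primer's reverse complement is AAGGACTTAGGCGTCTGT, which matches the template at positions 114–131.
Product length = (reverse-primer end) − (forward-primer start) + 1 = 131 − 40 + 1 = 92 bp.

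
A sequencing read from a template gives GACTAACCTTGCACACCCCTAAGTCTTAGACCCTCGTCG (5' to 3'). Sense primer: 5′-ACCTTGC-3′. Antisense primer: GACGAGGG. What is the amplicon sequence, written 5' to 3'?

5'-ACCTTGCACACCCCTAAGTCTTAGACCCTCGTC-3'

Scanning the template, ACCTTGC occurs at positions 6–12; this primer anneals to the bottom strand there with its 3' end pointing downstream.
Reverse complement of the reverse primer: CCCTCGTC. This occurs on the top strand at positions 31–38.
The product is the template from position 6 through 38 (33 bp).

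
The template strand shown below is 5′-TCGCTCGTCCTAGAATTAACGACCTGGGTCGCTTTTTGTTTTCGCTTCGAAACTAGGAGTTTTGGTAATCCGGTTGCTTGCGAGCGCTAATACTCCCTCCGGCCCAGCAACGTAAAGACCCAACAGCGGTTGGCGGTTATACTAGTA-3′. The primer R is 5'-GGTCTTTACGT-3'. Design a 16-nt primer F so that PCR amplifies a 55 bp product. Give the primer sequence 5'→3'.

5'-TAATCCGGTTGCTTGC-3'

The reverse primer's reverse complement ACGTAAAGACC matches the template at positions 110–120, so the product ends at position 120.
A 55 bp product then starts at position 120 − 55 + 1 = 66.
The forward primer is identical to the top strand there: TAATCCGGTTGCTTGC.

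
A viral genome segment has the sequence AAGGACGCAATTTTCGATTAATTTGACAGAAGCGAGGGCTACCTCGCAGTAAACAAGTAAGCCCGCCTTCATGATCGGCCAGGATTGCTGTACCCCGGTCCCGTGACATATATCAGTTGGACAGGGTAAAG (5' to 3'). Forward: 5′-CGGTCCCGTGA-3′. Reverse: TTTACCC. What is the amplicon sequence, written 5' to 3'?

Forward primer CGGTCCCGTGA is found on the top strand at positions 96–106.
The reverse primer's reverse complement is GGGTAAA, which matches the template at positions 124–130.
The product is the template from position 96 through 130 (35 bp).

5'-CGGTCCCGTGACATATATCAGTTGGACAGGGTAAA-3'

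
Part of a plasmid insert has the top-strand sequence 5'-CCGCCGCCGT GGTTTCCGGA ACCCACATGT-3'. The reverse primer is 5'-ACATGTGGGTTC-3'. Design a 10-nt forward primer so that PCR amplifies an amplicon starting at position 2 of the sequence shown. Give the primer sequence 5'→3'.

5'-CGCCGCCGTG-3'

The reverse primer's reverse complement GAACCCACATGT matches the template at positions 19–30; the product starts at position 2.
The forward primer is identical to the top strand over positions 2–11: CGCCGCCGTG.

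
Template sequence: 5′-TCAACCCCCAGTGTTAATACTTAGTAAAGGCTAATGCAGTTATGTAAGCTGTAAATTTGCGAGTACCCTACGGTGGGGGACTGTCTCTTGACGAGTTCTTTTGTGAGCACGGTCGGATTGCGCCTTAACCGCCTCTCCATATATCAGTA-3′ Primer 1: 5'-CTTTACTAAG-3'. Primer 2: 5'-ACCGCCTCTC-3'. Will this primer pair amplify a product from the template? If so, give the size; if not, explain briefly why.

No product — the primers' 3' ends point away from each other.

Primer 1 (CTTTACTAAG) has reverse complement CTTAGTAAAG, which matches the top strand at positions 20–29; primer 1 anneals to the top strand there with its 3' end pointing upstream toward position 20.
Primer 2 (ACCGCCTCTC) matches the top strand directly at positions 128–137; it anneals to the bottom strand with its 3' end pointing downstream toward position 137.
The 3' ends diverge (primer 1 extends toward position 1, primer 2 toward position 149), so the primers never converge on a shared product.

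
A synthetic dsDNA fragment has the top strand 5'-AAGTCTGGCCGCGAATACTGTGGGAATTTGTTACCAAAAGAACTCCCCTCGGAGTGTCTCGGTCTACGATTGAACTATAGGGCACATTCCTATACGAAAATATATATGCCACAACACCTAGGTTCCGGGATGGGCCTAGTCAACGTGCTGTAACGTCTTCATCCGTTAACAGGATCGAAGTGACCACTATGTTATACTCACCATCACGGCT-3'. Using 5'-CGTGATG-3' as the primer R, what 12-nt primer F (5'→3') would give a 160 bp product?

5'-TCGGAGTGTCTC-3'

The reverse primer's reverse complement CATCACG matches the template at positions 202–208, so the product ends at position 208.
A 160 bp product then starts at position 208 − 160 + 1 = 49.
The forward primer is identical to the top strand there: TCGGAGTGTCTC.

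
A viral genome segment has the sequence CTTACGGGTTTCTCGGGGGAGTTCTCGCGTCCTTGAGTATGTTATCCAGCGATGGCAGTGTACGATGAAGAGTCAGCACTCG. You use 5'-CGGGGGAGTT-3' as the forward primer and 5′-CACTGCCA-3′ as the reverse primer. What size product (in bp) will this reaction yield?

Forward primer CGGGGGAGTT is found on the top strand at positions 14–23.
Taking the reverse complement of CACTGCCA gives TGGCAGTG, found at positions 53–60 on the template; the primer anneals here to the top strand with its 3' end pointing upstream.
Amplicon spans positions 14–60: 47 bp.

47 bp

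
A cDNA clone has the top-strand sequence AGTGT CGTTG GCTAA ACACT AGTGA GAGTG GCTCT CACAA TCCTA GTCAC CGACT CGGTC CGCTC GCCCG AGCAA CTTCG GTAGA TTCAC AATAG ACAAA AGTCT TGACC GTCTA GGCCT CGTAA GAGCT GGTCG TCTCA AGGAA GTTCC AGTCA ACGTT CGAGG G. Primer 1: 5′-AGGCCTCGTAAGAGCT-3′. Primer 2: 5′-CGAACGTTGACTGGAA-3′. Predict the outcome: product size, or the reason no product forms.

Primer 1 (AGGCCTCGTAAGAGCT) matches the top strand at positions 115–130; it acts as a forward primer.
Primer 2's reverse complement is TTCCAGTCAACGTTCG, matching the top strand at positions 147–162; it acts as a reverse primer.
The 3' ends face each other across positions 115–162, giving a 48 bp product.

Yes — a 48 bp product.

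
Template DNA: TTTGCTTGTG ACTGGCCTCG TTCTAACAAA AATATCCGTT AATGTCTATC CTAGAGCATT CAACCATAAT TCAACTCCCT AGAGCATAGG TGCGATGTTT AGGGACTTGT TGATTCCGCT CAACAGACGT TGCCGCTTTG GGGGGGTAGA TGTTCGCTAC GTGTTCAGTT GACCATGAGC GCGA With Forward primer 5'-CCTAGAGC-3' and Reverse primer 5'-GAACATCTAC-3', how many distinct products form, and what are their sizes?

The forward primer CCTAGAGC matches the top strand at positions 50–57, 78–85.
The reverse primer's reverse complement is GTAGATGTTC, matching at positions 146–155.
Each forward site pairs with the reverse site to give a product ending at position 155: sizes 106, 78 bp.

Two products: 106 bp, 78 bp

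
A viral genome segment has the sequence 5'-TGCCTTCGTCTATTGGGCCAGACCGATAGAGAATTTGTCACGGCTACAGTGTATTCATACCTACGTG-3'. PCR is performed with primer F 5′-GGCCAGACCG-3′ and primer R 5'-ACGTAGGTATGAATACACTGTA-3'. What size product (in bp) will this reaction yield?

Scanning the template, GGCCAGACCG occurs at positions 16–25; this primer anneals to the bottom strand there with its 3' end pointing downstream.
Taking the reverse complement of ACGTAGGTATGAATACACTGTA gives TACAGTGTATTCATACCTACGT, found at positions 45–66 on the template; the primer anneals here to the top strand with its 3' end pointing upstream.
Amplicon spans positions 16–66: 51 bp.

51 bp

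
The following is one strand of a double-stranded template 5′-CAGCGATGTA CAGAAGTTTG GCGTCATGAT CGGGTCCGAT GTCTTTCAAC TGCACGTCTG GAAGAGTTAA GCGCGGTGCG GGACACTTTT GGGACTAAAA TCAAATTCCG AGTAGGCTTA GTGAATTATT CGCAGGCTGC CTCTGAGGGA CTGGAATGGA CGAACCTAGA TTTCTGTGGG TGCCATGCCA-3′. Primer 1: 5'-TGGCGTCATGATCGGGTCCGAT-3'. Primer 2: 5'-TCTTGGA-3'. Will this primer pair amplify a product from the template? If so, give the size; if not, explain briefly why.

Primer 2 (TCTTGGA) does not match the top strand, and its reverse complement TCCAAGA does not match either.
With no annealing site for primer 2, no amplification occurs.

No product — primer 2 has no binding site in the template.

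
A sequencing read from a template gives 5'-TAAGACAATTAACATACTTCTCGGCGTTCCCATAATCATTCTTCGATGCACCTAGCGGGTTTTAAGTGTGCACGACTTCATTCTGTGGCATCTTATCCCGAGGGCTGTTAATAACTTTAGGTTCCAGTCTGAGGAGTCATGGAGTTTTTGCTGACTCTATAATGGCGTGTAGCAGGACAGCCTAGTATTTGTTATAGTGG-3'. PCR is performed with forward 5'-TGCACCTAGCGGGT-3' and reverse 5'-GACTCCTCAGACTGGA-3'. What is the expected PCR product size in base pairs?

Forward primer TGCACCTAGCGGGT is found on the top strand at positions 47–60.
The reverse primer's reverse complement is TCCAGTCTGAGGAGTC, which matches the template at positions 123–138.
Product length = (reverse-primer end) − (forward-primer start) + 1 = 138 − 47 + 1 = 92 bp.

92 bp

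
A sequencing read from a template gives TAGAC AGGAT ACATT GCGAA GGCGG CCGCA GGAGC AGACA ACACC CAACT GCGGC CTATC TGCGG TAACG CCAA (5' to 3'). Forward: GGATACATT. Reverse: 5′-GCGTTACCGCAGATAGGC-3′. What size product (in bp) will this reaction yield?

The forward primer matches the template at positions 7–15.
The reverse primer's reverse complement is GCCTATCTGCGGTAACGC, which matches the template at positions 54–71.
Product length = (reverse-primer end) − (forward-primer start) + 1 = 71 − 7 + 1 = 65 bp.

65 bp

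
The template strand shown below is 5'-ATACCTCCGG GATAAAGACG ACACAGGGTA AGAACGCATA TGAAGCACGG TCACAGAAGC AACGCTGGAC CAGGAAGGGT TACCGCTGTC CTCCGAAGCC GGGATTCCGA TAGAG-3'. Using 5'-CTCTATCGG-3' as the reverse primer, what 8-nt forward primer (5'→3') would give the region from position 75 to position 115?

5'-AAGGGTTA-3'

The reverse primer's reverse complement CCGATAGAG matches the template at positions 107–115; the product starts at position 75.
The forward primer is identical to the top strand over positions 75–82: AAGGGTTA.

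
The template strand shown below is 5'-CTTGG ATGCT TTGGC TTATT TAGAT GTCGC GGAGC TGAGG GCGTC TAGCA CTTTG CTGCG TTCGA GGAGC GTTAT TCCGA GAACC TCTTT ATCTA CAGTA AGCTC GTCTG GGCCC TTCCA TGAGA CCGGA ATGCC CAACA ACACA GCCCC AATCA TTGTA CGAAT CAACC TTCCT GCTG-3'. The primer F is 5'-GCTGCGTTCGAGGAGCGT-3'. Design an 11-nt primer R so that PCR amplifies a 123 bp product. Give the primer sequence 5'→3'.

The forward primer binds at positions 55–72, so a 123 bp product ends at position 55 + 123 − 1 = 177.
The reverse primer anneals to the top strand over positions 167–177, i.e. to AACCTTCCTGC.
Its sequence written 5'→3' is the reverse complement: GCAGGAAGGTT.

5'-GCAGGAAGGTT-3'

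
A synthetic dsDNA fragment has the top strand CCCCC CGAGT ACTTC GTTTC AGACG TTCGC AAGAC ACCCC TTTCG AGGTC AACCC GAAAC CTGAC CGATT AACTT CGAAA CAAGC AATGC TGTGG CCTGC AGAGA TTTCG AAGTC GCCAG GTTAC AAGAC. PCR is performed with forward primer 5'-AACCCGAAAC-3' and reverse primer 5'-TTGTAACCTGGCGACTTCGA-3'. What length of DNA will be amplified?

77 bp

The forward primer matches the template at positions 51–60.
The reverse primer's reverse complement is TCGAAGTCGCCAGGTTACAA, which matches the template at positions 108–127.
Amplicon spans positions 51–127: 77 bp.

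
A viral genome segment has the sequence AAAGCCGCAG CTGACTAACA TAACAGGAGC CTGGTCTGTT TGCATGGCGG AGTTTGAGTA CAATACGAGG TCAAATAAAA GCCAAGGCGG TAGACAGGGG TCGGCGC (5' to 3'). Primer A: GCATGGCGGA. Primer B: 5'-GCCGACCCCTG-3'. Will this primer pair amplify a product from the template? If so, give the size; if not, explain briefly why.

Primer A (GCATGGCGGA) matches the top strand at positions 42–51; it acts as a forward primer.
Primer B's reverse complement is CAGGGGTCGGC, matching the top strand at positions 95–105; it acts as a reverse primer.
The 3' ends face each other across positions 42–105, giving a 64 bp product.

Yes — a 64 bp product.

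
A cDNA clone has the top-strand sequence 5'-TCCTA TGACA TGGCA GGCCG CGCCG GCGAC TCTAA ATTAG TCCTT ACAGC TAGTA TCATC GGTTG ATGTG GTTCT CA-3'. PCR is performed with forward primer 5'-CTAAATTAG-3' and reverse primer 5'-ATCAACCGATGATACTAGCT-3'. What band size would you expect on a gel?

The forward primer matches the template at positions 32–40.
Taking the reverse complement of ATCAACCGATGATACTAGCT gives AGCTAGTATCATCGGTTGAT, found at positions 48–67 on the template; the primer anneals here to the top strand with its 3' end pointing upstream.
Amplicon spans positions 32–67: 36 bp.

36 bp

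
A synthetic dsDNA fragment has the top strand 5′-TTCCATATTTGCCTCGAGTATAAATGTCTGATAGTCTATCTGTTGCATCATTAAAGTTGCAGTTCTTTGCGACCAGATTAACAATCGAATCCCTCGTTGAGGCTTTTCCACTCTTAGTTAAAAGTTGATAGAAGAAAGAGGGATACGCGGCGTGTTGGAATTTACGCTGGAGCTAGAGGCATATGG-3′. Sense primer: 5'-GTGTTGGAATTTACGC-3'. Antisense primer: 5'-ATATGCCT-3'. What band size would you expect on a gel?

Scanning the template, GTGTTGGAATTTACGC occurs at positions 152–167; this primer anneals to the bottom strand there with its 3' end pointing downstream.
Taking the reverse complement of ATATGCCT gives AGGCATAT, found at positions 177–184 on the template; the primer anneals here to the top strand with its 3' end pointing upstream.
The product runs from position 152 to position 184, so its length is 184 − 152 + 1 = 33 bp.

33 bp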